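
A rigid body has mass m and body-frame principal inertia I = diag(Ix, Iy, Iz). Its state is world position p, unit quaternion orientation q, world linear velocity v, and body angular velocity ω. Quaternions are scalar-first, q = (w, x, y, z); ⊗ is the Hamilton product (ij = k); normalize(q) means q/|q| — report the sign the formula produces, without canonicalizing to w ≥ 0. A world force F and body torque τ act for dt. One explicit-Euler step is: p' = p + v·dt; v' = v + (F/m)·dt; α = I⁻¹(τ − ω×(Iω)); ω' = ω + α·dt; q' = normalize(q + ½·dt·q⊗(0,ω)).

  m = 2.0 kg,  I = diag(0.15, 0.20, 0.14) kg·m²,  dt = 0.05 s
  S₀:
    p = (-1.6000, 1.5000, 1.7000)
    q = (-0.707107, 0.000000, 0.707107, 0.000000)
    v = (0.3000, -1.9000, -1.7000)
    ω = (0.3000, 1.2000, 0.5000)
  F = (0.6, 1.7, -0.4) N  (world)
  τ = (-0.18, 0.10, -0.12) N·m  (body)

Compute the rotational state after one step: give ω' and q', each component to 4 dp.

α = I⁻¹(τ − ω×Iω) = (-0.9600, 0.4925, -0.9857)
ω' = ω + α·dt = (0.2520, 1.2246, 0.4507)
2q̇ = q⊗(0,ω) = (-0.8485284, 0.1414214, -0.8485284, -0.5656856)
q + ½dt·q⊗(0,ω), renormalized = (-0.7279, 0.0035, 0.6855, -0.0141)

ω' = (0.2520, 1.2246, 0.4507)
q' = (-0.7279, 0.0035, 0.6855, -0.0141)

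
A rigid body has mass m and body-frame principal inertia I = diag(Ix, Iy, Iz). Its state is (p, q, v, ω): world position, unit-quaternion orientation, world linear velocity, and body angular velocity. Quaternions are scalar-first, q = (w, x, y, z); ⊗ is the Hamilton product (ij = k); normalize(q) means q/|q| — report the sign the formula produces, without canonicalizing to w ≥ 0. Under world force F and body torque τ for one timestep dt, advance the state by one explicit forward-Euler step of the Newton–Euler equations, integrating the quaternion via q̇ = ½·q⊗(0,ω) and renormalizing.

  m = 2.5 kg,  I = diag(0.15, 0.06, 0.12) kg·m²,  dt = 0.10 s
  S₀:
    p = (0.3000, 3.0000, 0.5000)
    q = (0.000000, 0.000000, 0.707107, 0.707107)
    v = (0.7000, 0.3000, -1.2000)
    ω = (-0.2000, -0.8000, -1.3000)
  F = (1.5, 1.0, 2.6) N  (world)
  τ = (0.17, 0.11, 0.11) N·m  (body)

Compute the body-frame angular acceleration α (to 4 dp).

α = (0.7173, 1.7033, 1.0367)

precession coupling ω×(Iω) = (0.0624, 0.0078, -0.0144)
α = I⁻¹(τ − ω×Iω) = (0.7173, 1.7033, 1.0367)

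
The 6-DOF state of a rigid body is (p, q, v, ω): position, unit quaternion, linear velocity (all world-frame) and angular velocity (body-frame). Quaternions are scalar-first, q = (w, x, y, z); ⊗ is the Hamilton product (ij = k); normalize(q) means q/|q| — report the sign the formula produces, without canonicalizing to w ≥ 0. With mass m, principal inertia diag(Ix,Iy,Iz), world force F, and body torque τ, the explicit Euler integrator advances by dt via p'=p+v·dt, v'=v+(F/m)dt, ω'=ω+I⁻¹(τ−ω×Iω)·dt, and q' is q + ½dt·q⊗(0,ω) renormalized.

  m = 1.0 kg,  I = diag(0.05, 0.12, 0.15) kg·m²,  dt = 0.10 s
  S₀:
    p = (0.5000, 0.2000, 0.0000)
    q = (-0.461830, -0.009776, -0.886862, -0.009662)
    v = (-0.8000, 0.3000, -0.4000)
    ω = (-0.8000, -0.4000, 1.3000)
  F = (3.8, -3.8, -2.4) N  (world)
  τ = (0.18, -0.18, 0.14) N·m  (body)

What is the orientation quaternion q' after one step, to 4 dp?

q⊗(0,ω) = (-0.3500050, -0.7873214, 0.2051704, -1.3059582)
updated quaternion q' = (-0.4778, -0.0490, -0.8739, -0.0747)

q' = (-0.4778, -0.0490, -0.8739, -0.0747)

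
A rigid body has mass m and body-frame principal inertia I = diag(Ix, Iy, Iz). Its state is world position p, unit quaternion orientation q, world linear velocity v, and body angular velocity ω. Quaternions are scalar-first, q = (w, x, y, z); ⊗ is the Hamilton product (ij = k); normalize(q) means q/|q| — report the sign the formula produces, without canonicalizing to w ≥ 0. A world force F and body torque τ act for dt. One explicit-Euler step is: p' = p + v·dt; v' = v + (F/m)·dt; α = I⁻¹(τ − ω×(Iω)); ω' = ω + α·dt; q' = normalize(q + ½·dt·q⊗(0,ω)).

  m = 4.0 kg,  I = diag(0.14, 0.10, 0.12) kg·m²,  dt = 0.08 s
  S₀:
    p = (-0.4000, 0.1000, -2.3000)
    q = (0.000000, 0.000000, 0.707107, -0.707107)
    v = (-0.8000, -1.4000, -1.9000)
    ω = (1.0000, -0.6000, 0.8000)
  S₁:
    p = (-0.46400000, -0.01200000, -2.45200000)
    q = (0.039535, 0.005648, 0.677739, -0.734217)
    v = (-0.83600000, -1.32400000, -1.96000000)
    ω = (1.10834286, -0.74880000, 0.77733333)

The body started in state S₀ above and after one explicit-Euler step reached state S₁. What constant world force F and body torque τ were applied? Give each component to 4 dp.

rate change Δω = (0.10834286, -0.14880000, -0.02266667)
gyro term ω₀×Iω₀ = (-0.0096, 0.0160, 0.0240)
τ = I·(Δω/dt) + ω₀×(Iω₀) = (0.1800, -0.1700, -0.0100)
Δv = v₁−v₀ = (-0.03600000, 0.07600000, -0.06000000)
F = m·Δv/dt = (-1.8000, 3.8000, -3.0000)

F = (-1.8000, 3.8000, -3.0000)
τ = (0.1800, -0.1700, -0.0100)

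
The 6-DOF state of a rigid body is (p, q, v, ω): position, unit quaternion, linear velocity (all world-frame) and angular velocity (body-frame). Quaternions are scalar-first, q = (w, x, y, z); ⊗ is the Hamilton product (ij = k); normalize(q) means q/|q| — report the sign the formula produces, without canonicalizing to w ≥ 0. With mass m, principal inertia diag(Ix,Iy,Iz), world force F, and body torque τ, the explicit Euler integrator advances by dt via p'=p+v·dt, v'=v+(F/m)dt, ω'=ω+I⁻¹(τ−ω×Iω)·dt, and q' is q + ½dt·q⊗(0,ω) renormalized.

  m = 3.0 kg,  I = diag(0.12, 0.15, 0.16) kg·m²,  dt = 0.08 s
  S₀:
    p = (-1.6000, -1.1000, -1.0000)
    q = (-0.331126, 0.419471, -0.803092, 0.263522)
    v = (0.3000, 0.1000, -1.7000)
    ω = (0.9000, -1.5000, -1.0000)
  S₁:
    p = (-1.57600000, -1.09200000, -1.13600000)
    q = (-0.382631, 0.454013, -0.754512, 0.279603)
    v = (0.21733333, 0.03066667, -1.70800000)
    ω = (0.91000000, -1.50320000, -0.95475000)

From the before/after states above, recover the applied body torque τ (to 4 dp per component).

τ = (0.0300, 0.0300, 0.0500)

Δω = ω₁−ω₀ = (0.01000000, -0.00320000, 0.04525000)
τ = I·(Δω/dt) + ω₀×(Iω₀) = (0.0300, 0.0300, 0.0500)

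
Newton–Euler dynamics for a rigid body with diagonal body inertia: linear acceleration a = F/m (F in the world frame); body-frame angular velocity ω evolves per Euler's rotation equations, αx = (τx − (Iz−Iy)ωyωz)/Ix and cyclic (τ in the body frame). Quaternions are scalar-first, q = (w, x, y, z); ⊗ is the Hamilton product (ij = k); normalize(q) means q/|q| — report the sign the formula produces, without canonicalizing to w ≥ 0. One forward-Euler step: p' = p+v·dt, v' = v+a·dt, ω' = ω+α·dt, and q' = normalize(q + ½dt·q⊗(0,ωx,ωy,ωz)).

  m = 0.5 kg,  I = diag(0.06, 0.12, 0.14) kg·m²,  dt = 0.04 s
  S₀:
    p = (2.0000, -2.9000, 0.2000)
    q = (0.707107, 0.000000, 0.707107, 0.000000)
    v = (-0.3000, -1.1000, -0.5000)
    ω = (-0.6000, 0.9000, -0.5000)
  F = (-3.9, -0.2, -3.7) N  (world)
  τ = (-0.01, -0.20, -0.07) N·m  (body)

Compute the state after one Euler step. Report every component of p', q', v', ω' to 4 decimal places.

p' = (1.9880, -2.9440, 0.1800)
q' = (0.6942, -0.0156, 0.7196, 0.0014)
v' = (-0.6120, -1.1160, -0.7960)
ω' = (-0.6007, 0.8413, -0.5107)

a = F/m = (-7.8000, -0.4000, -7.4000)
new position p' = (1.9880, -2.9440, 0.1800)
new velocity v' = (-0.6120, -1.1160, -0.7960)
ω×(Iω) gyroscopic = (-0.0090, -0.0240, -0.0324)
α = I⁻¹(τ − ω×Iω) = (-0.0167, -1.4667, -0.2686)
ω + α·dt = (-0.6007, 0.8413, -0.5107)
Hamilton product q⊗(0,ω) = (-0.6363963, -0.7778177, 0.6363963, 0.0707107)
updated quaternion q' = (0.6942, -0.0156, 0.7196, 0.0014)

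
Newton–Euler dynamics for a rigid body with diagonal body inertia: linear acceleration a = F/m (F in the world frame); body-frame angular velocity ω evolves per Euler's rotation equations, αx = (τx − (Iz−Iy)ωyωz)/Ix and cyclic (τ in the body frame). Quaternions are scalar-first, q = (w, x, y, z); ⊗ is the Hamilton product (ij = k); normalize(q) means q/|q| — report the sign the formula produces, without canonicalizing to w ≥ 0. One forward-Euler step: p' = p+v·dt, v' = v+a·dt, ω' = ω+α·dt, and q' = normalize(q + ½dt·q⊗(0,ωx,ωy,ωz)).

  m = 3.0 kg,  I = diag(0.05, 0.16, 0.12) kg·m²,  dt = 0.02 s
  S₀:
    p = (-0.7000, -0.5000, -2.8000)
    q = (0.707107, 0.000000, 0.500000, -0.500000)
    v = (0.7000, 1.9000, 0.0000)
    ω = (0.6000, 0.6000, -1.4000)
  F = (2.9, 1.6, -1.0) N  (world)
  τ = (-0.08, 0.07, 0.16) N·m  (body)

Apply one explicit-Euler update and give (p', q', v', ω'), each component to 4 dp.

precession coupling ω×(Iω) = (0.0336, 0.0588, 0.0396)
α = I⁻¹(τ − ω×Iω) = (-2.2720, 0.0700, 1.0033)
ω + α·dt = (0.5546, 0.6014, -1.3799)
Hamilton product q⊗(0,ω) = (-1.0000000, 0.0242642, 0.1242642, -1.2899498)
updated quaternion q' = (0.6970, 0.0002, 0.5012, -0.5128)
p + v·dt = (-0.6860, -0.4620, -2.8000)
v' = v + a·dt = (0.7193, 1.9107, -0.0067)

p' = (-0.6860, -0.4620, -2.8000)
q' = (0.6970, 0.0002, 0.5012, -0.5128)
v' = (0.7193, 1.9107, -0.0067)
ω' = (0.5546, 0.6014, -1.3799)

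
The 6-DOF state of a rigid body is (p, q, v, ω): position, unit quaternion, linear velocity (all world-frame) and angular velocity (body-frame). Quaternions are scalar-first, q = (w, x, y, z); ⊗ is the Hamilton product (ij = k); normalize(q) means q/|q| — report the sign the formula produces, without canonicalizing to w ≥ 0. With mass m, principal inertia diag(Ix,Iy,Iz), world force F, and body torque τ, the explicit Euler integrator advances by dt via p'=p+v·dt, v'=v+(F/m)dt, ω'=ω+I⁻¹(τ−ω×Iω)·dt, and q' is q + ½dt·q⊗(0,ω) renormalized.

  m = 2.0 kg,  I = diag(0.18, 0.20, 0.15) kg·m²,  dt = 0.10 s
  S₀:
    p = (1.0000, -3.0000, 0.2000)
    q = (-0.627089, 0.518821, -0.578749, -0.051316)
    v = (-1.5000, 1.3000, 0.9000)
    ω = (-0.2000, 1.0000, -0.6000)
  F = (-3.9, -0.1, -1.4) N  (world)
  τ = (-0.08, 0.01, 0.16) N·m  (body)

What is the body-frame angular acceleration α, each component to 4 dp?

gyro term ω×Iω = (0.0300, 0.0036, -0.0040)
(τ − ω×Iω)/I = (-0.6111, 0.0320, 1.0933)

α = (-0.6111, 0.0320, 1.0933)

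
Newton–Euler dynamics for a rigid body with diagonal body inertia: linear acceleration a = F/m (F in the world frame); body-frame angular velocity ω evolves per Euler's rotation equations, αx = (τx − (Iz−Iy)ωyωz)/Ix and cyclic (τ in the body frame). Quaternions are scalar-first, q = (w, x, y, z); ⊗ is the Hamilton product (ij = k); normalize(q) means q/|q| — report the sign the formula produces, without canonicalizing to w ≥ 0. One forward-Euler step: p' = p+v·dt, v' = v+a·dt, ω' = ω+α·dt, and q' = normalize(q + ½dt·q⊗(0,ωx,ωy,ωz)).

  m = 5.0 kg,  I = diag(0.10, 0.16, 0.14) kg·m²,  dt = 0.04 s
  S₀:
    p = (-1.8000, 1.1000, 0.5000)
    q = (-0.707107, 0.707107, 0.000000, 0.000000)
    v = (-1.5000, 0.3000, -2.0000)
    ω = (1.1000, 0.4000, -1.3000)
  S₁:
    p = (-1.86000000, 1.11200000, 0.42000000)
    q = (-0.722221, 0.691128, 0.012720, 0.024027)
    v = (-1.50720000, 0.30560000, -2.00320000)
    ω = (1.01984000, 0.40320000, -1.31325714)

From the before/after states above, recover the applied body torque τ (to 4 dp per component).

τ = (-0.1900, 0.0700, -0.0200)

rate change Δω = (-0.08016000, 0.00320000, -0.01325714)
ω₀×(Iω₀) = (0.0104, 0.0572, 0.0264)
applied torque τ = (-0.1900, 0.0700, -0.0200)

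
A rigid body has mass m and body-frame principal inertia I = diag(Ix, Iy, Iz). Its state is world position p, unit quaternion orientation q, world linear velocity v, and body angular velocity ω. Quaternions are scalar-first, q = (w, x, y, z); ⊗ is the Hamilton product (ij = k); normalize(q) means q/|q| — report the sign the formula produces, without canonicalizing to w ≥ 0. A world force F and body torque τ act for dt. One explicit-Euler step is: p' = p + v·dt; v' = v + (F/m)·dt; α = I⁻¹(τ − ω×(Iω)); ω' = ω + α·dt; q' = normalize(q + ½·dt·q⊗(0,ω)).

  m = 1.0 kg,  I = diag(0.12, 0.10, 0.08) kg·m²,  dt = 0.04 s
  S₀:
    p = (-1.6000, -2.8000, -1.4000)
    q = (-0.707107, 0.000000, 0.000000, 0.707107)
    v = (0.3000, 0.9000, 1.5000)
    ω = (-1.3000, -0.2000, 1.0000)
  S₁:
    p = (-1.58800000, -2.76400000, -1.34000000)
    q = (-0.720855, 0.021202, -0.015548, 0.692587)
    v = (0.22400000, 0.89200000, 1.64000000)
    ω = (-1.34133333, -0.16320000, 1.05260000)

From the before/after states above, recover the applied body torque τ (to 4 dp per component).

rate change Δω = (-0.04133333, 0.03680000, 0.05260000)
precession coupling = (0.0040, -0.0520, -0.0052)
I·α + gyro = (-0.1200, 0.0400, 0.1000)

τ = (-0.1200, 0.0400, 0.1000)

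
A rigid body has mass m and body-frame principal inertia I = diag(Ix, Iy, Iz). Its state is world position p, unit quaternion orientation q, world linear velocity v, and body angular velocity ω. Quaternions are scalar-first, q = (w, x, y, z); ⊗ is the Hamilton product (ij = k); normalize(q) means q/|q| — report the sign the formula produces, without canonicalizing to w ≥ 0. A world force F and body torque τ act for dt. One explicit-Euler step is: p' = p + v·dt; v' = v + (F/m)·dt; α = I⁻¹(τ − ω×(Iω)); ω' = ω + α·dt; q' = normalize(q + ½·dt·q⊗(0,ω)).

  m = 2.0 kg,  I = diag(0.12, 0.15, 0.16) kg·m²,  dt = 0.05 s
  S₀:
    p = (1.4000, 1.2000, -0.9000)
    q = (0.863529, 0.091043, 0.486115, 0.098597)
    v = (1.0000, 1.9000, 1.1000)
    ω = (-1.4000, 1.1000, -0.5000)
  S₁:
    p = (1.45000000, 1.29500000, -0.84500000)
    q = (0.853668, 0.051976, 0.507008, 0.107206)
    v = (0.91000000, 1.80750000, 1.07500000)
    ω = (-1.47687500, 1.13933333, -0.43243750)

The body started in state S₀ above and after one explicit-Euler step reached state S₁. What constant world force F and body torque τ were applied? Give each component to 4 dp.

F = (-3.6000, -3.7000, -1.0000)
τ = (-0.1900, 0.0900, 0.1700)

v₁ − v₀ = (-0.09000000, -0.09250000, -0.02500000)
applied force F = (-3.6000, -3.7000, -1.0000)
rate change Δω = (-0.07687500, 0.03933333, 0.06756250)
gyro term ω₀×Iω₀ = (-0.0055, -0.0280, -0.0462)
I·α + gyro = (-0.1900, 0.0900, 0.1700)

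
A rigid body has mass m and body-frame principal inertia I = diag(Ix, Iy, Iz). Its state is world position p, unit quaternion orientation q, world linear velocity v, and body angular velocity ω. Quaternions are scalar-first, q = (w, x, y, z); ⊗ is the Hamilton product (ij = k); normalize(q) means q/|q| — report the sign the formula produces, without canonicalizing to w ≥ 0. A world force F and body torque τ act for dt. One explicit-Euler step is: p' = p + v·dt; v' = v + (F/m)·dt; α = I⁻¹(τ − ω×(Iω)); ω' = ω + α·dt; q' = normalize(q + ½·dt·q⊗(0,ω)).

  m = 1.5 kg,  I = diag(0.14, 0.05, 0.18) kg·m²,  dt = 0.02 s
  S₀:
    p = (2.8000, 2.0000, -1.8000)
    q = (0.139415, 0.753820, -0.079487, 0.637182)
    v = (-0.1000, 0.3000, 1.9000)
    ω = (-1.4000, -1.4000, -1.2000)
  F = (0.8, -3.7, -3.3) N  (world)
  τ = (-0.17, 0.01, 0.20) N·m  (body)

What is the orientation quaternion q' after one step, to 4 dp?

q' = (0.1565, 0.7615, -0.0813, 0.6237)

2q̇ = q⊗(0,ω) = (1.7086846, 0.7922582, -0.1826518, -1.3339278)
q + ½dt·q⊗(0,ω), renormalized = (0.1565, 0.7615, -0.0813, 0.6237)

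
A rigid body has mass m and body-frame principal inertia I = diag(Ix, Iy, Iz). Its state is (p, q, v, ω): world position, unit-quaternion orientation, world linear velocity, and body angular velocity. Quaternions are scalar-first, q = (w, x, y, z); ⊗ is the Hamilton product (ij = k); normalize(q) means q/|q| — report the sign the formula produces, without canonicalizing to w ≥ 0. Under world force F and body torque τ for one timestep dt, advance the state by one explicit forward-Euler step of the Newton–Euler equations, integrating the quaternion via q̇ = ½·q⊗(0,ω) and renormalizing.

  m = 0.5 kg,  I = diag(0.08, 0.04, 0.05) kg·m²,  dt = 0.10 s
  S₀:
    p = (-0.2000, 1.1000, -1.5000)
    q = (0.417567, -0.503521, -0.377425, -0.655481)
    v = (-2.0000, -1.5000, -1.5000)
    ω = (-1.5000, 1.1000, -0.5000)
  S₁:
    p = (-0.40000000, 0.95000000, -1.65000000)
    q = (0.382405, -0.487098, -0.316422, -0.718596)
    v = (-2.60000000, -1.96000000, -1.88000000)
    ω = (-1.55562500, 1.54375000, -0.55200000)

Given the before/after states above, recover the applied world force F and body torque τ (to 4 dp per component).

Δω = ω₁−ω₀ = (-0.05562500, 0.44375000, -0.05200000)
applied torque τ = (-0.0500, 0.2000, 0.0400)
velocity change Δv = (-0.60000000, -0.46000000, -0.38000000)
F = m·Δv/dt = (-3.0000, -2.3000, -1.9000)

F = (-3.0000, -2.3000, -1.9000)
τ = (-0.0500, 0.2000, 0.0400)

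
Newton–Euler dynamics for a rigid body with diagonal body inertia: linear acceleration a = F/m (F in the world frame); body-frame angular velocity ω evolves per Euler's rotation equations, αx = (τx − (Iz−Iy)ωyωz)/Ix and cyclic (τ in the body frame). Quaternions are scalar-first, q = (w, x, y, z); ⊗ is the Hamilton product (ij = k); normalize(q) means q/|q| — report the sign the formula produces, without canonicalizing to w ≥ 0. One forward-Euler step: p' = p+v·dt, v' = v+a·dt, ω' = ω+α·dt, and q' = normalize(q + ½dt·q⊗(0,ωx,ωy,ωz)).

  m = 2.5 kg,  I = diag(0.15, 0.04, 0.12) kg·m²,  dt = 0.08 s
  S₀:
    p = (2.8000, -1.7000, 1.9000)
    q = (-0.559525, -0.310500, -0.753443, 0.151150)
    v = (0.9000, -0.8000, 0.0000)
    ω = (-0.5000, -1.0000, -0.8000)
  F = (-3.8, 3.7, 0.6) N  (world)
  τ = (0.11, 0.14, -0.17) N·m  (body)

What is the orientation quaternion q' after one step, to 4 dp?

Hamilton product q⊗(0,ω) = (-0.7877730, 1.0336669, 0.2355500, 0.3813985)
updated quaternion q' = (-0.5901, -0.2687, -0.7429, 0.1662)

q' = (-0.5901, -0.2687, -0.7429, 0.1662)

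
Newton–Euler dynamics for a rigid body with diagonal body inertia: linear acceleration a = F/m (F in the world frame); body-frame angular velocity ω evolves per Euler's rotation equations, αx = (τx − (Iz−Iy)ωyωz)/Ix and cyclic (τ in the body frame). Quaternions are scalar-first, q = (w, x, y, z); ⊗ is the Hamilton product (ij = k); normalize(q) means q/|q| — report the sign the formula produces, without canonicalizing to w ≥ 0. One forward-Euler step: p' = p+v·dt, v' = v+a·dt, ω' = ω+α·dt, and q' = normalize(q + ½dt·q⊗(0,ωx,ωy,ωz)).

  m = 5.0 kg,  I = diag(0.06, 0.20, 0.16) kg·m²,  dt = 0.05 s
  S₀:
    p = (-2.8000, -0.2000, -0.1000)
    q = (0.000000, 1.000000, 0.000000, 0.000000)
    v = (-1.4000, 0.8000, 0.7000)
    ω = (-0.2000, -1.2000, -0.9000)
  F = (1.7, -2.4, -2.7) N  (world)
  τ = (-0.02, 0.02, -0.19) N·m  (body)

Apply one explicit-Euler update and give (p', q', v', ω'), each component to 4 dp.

p' = (-2.8700, -0.1600, -0.0650)
q' = (0.0050, 0.9993, 0.0225, -0.0300)
v' = (-1.3830, 0.7760, 0.6730)
ω' = (-0.1807, -1.1905, -0.9699)

linear accel F/m = (0.3400, -0.4800, -0.5400)
new position p' = (-2.8700, -0.1600, -0.0650)
new velocity v' = (-1.3830, 0.7760, 0.6730)
ω×(Iω) gyroscopic = (-0.0432, -0.0180, 0.0336)
angular accel α = (0.3867, 0.1900, -1.3975)
ω + α·dt = (-0.1807, -1.1905, -0.9699)
2q̇ = q⊗(0,ω) = (0.2000000, 0.0000000, 0.9000000, -1.2000000)
q' = normalize(q + ½dt·q⊗(0,ω)) = (0.0050, 0.9993, 0.0225, -0.0300)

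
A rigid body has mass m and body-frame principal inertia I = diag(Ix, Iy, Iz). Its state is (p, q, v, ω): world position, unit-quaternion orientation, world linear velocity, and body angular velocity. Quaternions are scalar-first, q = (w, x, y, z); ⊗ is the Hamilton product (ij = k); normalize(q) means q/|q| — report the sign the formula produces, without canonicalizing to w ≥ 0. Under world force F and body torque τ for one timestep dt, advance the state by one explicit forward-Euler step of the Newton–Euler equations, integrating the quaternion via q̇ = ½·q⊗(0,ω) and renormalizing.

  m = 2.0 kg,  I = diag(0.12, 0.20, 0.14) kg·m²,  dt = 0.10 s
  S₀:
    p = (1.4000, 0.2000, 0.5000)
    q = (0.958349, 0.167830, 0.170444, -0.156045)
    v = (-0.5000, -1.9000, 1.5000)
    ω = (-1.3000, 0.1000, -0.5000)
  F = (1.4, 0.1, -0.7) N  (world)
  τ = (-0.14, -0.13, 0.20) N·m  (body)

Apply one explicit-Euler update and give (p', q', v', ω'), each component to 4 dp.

new position p' = (1.3500, 0.0100, 0.6500)
v' = v + a·dt = (-0.4300, -1.8950, 1.4650)
precession coupling ω×(Iω) = (0.0030, -0.0130, -0.0104)
α = I⁻¹(τ − ω×Iω) = (-1.1917, -0.5850, 1.5029)
ω + α·dt = (-1.4192, 0.0415, -0.3497)
2q̇ = q⊗(0,ω) = (0.1231121, -1.3154712, 0.3826084, -0.2408143)
q + ½dt·q⊗(0,ω), renormalized = (0.9622, 0.1018, 0.1891, -0.1677)

p' = (1.3500, 0.0100, 0.6500)
q' = (0.9622, 0.1018, 0.1891, -0.1677)
v' = (-0.4300, -1.8950, 1.4650)
ω' = (-1.4192, 0.0415, -0.3497)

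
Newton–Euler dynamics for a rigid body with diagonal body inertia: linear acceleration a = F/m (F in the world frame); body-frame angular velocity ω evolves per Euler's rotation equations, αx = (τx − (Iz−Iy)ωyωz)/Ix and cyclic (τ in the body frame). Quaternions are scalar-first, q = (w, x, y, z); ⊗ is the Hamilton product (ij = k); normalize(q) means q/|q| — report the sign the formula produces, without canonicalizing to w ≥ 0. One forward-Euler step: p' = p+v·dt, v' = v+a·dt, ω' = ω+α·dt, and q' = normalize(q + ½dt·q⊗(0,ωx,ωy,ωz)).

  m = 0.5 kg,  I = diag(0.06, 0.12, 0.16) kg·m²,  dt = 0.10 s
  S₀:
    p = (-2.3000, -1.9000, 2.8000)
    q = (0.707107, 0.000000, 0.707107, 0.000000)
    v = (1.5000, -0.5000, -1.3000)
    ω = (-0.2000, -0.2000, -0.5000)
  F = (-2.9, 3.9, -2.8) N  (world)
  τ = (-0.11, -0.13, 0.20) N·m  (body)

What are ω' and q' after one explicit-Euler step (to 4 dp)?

ω' = (-0.3900, -0.3000, -0.3765)
q' = (0.7139, -0.0247, 0.6997, -0.0106)

α = I⁻¹(τ − ω×Iω) = (-1.9000, -1.0000, 1.2350)
ω' = ω + α·dt = (-0.3900, -0.3000, -0.3765)
q⊗(0,ω) = (0.1414214, -0.4949749, -0.1414214, -0.2121321)
updated quaternion q' = (0.7139, -0.0247, 0.6997, -0.0106)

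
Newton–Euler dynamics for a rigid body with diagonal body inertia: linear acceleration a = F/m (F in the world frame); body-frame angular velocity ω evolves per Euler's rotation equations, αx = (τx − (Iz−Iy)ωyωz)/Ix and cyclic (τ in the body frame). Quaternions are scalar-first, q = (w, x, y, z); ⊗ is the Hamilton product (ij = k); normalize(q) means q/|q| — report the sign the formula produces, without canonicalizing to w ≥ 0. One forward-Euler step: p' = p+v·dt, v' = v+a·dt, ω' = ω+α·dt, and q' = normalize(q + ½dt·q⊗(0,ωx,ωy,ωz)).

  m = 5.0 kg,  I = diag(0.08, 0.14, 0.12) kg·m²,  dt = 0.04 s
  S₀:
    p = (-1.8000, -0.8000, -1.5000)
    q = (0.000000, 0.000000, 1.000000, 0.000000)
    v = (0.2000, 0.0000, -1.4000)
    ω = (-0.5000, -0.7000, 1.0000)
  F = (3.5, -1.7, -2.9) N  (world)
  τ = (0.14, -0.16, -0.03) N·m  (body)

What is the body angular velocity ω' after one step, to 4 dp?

ω' = (-0.4370, -0.7514, 0.9830)

precession coupling ω×(Iω) = (0.0140, 0.0200, 0.0210)
α = I⁻¹(τ − ω×Iω) = (1.5750, -1.2857, -0.4250)
new body rate ω' = (-0.4370, -0.7514, 0.9830)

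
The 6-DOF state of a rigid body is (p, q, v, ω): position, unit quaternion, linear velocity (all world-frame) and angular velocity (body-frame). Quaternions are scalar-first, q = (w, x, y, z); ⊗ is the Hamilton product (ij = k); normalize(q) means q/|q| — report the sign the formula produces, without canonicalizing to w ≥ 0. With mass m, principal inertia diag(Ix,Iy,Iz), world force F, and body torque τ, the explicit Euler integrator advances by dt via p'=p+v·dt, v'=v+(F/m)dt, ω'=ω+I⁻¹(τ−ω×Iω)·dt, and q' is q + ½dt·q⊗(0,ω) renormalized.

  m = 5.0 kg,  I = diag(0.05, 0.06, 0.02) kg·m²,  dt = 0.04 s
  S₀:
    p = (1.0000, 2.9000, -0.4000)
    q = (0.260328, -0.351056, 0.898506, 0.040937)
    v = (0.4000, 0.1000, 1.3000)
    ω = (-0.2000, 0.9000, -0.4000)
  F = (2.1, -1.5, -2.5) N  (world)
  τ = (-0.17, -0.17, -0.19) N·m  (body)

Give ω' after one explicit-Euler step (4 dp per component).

(τ − ω×Iω)/I = (-3.6880, -2.8733, -9.4100)
new body rate ω' = (-0.3475, 0.7851, -0.7764)

ω' = (-0.3475, 0.7851, -0.7764)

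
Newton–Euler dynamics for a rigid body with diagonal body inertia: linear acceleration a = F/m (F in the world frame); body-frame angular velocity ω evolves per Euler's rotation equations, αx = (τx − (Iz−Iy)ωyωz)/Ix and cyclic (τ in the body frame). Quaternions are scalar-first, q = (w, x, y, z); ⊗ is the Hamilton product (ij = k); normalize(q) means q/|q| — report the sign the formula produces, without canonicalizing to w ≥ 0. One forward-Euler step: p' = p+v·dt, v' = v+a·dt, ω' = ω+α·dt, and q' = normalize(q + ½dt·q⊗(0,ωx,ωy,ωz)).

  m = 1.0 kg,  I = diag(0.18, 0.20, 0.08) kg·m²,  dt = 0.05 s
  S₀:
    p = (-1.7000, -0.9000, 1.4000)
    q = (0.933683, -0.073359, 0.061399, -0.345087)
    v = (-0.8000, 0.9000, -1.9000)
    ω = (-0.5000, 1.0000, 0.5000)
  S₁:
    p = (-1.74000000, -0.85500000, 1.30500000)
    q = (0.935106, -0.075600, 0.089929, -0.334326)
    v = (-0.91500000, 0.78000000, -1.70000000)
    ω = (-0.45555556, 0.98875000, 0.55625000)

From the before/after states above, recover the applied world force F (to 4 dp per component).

F = (-2.3000, -2.4000, 4.0000)

Δv = v₁−v₀ = (-0.11500000, -0.12000000, 0.20000000)
m·(v₁−v₀)/dt = (-2.3000, -2.4000, 4.0000)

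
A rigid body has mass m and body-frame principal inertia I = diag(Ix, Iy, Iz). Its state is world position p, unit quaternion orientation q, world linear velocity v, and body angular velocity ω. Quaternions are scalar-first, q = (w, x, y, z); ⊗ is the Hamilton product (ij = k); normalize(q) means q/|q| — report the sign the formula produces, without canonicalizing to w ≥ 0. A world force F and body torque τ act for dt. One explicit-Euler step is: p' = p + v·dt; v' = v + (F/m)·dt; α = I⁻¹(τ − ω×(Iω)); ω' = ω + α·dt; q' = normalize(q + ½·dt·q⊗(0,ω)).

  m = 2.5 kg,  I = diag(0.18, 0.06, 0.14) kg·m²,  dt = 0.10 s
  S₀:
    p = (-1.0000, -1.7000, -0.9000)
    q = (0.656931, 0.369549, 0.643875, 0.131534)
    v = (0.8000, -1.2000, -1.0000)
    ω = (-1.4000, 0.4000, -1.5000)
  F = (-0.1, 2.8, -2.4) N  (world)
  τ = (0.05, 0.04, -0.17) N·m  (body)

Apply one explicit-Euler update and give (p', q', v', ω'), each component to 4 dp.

angular accel α = (0.5444, -0.7333, -1.6943)
new body rate ω' = (-1.3456, 0.3267, -1.6694)
Hamilton product q⊗(0,ω) = (0.4571196, -1.9381295, 0.6329483, 0.0638481)
q + ½dt·q⊗(0,ω), renormalized = (0.6761, 0.2712, 0.6719, 0.1340)
linear accel F/m = (-0.0400, 1.1200, -0.9600)
new position p' = (-0.9200, -1.8200, -1.0000)
v' = v + a·dt = (0.7960, -1.0880, -1.0960)

p' = (-0.9200, -1.8200, -1.0000)
q' = (0.6761, 0.2712, 0.6719, 0.1340)
v' = (0.7960, -1.0880, -1.0960)
ω' = (-1.3456, 0.3267, -1.6694)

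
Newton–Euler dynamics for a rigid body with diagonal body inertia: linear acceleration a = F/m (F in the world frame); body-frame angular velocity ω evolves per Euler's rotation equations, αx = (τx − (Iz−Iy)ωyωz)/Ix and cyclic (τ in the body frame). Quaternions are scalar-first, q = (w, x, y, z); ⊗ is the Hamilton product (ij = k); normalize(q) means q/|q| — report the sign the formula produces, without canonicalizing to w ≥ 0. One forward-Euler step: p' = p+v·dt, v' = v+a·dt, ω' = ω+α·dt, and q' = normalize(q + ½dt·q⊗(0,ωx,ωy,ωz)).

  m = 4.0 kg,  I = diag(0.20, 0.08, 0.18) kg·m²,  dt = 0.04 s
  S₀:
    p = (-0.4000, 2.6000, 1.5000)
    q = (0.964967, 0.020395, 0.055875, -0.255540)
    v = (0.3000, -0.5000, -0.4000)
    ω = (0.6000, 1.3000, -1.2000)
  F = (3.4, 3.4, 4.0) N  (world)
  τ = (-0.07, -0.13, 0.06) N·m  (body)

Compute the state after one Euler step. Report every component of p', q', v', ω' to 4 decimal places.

precession coupling ω×(Iω) = (-0.1560, -0.0144, -0.0936)
(τ − ω×Iω)/I = (0.4300, -1.4450, 0.8533)
ω' = ω + α·dt = (0.6172, 1.2422, -1.1659)
Hamilton product q⊗(0,ω) = (-0.3915225, 0.8441322, 1.1256071, -1.1649719)
updated quaternion q' = (0.9565, 0.0373, 0.0783, -0.2786)
a = (0.8500, 0.8500, 1.0000)
p + v·dt = (-0.3880, 2.5800, 1.4840)
v + (F/m)dt = (0.3340, -0.4660, -0.3600)

p' = (-0.3880, 2.5800, 1.4840)
q' = (0.9565, 0.0373, 0.0783, -0.2786)
v' = (0.3340, -0.4660, -0.3600)
ω' = (0.6172, 1.2422, -1.1659)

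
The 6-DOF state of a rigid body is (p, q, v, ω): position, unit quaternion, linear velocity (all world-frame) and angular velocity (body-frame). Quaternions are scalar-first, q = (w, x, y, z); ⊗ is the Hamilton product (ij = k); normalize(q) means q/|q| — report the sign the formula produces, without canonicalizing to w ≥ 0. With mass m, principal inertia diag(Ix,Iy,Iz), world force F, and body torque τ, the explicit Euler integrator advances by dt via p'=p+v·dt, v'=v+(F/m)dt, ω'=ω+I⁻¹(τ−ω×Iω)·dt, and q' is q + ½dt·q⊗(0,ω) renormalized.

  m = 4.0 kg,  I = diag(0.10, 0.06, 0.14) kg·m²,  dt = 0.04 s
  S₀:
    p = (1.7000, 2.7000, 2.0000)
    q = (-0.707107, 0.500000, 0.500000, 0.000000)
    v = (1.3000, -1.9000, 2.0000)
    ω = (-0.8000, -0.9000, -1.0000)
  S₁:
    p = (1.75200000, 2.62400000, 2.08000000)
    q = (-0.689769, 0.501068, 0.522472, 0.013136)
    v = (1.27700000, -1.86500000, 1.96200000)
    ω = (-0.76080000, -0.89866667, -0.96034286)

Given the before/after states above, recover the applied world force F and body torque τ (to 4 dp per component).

v₁ − v₀ = (-0.02300000, 0.03500000, -0.03800000)
m·(v₁−v₀)/dt = (-2.3000, 3.5000, -3.8000)
ω₁ − ω₀ = (0.03920000, 0.00133333, 0.03965714)
gyro term ω₀×Iω₀ = (0.0720, -0.0320, -0.0288)
applied torque τ = (0.1700, -0.0300, 0.1100)

F = (-2.3000, 3.5000, -3.8000)
τ = (0.1700, -0.0300, 0.1100)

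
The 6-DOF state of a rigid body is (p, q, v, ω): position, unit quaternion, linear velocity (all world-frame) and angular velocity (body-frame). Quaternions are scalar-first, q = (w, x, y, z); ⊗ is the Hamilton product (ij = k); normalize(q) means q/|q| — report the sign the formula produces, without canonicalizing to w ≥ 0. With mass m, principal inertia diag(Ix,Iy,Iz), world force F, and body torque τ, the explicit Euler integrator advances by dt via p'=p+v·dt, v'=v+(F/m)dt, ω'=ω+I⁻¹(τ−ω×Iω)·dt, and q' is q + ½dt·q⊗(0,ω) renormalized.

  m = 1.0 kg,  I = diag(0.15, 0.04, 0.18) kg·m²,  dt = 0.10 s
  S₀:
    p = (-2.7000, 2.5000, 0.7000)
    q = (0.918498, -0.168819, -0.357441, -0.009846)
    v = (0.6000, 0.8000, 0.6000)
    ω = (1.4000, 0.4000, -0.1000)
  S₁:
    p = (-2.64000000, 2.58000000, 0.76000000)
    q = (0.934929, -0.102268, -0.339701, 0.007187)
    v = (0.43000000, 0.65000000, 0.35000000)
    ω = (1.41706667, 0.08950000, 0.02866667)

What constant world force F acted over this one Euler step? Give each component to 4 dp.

velocity change Δv = (-0.17000000, -0.15000000, -0.25000000)
m·(v₁−v₀)/dt = (-1.7000, -1.5000, -2.5000)

F = (-1.7000, -1.5000, -2.5000)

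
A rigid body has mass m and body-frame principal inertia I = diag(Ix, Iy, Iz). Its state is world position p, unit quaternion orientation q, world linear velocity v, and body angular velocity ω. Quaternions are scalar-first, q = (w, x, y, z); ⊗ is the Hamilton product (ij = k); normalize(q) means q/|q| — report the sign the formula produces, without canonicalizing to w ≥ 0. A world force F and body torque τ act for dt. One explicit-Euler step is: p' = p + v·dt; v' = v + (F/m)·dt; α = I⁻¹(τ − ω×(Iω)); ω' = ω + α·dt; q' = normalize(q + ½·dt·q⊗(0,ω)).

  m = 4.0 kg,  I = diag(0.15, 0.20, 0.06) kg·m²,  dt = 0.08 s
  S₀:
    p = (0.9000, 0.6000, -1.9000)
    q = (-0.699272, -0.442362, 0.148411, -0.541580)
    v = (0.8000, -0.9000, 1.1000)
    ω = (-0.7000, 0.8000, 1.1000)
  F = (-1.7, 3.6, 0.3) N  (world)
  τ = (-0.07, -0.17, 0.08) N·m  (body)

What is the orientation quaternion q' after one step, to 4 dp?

Hamilton product q⊗(0,ω) = (0.1673558, 1.0860065, 0.3062866, -1.0192011)
updated quaternion q' = (-0.6913, -0.3982, 0.1604, -0.5813)

q' = (-0.6913, -0.3982, 0.1604, -0.5813)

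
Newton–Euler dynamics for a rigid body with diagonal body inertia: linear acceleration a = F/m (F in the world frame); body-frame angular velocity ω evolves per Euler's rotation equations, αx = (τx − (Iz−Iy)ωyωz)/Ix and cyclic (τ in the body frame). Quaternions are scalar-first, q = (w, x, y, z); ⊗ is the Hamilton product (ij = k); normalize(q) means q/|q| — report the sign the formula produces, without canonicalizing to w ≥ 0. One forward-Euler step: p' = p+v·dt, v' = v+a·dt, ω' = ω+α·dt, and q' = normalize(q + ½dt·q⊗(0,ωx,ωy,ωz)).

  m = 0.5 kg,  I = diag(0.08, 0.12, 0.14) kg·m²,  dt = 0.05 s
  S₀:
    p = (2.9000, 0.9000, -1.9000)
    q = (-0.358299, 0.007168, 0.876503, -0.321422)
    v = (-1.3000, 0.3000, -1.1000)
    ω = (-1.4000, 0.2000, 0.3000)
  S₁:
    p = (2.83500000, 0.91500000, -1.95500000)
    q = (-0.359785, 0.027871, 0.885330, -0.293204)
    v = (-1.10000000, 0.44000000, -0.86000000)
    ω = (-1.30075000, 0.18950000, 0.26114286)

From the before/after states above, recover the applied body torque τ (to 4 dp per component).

Δω = ω₁−ω₀ = (0.09925000, -0.01050000, -0.03885714)
precession coupling = (0.0012, 0.0252, -0.0112)
τ = I·(Δω/dt) + ω₀×(Iω₀) = (0.1600, 0.0000, -0.1200)

τ = (0.1600, 0.0000, -0.1200)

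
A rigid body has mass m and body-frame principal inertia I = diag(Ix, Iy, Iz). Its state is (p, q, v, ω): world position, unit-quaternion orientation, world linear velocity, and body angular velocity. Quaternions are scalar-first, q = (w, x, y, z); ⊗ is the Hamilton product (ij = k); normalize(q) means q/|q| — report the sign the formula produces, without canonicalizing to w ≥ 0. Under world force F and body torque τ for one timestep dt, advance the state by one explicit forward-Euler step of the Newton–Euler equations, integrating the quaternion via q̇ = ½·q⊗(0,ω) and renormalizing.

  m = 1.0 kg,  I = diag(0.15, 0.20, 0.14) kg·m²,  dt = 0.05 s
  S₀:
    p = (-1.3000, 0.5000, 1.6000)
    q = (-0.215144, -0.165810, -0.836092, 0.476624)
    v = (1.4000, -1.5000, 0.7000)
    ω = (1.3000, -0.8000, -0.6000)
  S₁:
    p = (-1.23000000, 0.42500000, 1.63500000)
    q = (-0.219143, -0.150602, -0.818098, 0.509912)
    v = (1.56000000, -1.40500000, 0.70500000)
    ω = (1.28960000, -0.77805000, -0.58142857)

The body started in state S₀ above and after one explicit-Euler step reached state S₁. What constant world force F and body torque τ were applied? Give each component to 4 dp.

rate change Δω = (-0.01040000, 0.02195000, 0.01857143)
ω₀×(Iω₀) = (-0.0288, -0.0078, -0.0520)
I·α + gyro = (-0.0600, 0.0800, 0.0000)
velocity change Δv = (0.16000000, 0.09500000, 0.00500000)
applied force F = (3.2000, 1.9000, 0.1000)

F = (3.2000, 1.9000, 0.1000)
τ = (-0.0600, 0.0800, 0.0000)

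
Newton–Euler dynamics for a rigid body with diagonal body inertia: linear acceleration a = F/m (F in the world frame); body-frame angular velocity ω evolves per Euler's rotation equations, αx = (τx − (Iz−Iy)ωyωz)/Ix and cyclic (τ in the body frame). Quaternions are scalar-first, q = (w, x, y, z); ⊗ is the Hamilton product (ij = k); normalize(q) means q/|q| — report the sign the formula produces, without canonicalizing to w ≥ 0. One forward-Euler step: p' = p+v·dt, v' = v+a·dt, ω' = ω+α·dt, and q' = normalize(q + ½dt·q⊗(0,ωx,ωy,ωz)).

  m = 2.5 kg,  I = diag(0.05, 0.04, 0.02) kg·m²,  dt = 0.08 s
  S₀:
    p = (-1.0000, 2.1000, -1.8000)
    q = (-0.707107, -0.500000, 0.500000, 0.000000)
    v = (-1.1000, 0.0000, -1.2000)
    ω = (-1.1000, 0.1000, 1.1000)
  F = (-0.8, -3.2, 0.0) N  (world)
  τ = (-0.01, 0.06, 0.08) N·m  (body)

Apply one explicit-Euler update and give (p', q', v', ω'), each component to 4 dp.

p' = (-1.0880, 2.1000, -1.8960)
q' = (-0.7297, -0.4460, 0.5182, -0.0111)
v' = (-1.1256, -0.1024, -1.2000)
ω' = (-1.1125, 0.2926, 1.4156)

p' = p + v·dt = (-1.0880, 2.1000, -1.8960)
v' = v + a·dt = (-1.1256, -0.1024, -1.2000)
ω×(Iω) gyroscopic = (-0.0022, -0.0363, 0.0011)
(τ − ω×Iω)/I = (-0.1560, 2.4075, 3.9450)
ω' = ω + α·dt = (-1.1125, 0.2926, 1.4156)
q⊗(0,ω) = (-0.6000000, 1.3278177, 0.4792893, -0.2778177)
q + ½dt·q⊗(0,ω), renormalized = (-0.7297, -0.4460, 0.5182, -0.0111)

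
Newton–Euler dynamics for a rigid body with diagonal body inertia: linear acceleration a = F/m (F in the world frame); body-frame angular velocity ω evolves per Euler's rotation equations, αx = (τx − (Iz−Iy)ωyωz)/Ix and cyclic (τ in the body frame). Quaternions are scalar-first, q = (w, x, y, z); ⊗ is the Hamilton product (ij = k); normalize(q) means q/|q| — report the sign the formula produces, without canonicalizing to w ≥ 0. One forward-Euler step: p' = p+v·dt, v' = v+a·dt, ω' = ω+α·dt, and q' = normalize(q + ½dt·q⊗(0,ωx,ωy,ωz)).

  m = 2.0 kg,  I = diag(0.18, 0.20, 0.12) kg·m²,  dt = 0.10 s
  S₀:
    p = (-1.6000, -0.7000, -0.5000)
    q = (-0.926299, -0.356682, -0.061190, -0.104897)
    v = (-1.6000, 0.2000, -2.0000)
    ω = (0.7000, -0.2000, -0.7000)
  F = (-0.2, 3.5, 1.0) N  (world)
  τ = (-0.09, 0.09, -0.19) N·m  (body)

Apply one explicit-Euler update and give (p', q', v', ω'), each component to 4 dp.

p' = (-1.7600, -0.6800, -0.7000)
q' = (-0.9169, -0.3875, -0.0680, -0.0667)
v' = (-1.6100, 0.3750, -1.9500)
ω' = (0.6562, -0.1403, -0.8560)

(τ − ω×Iω)/I = (-0.4378, 0.5970, -1.5600)
ω + α·dt = (0.6562, -0.1403, -0.8560)
q⊗(0,ω) = (0.1640115, -0.6265557, -0.1378455, 0.7625787)
updated quaternion q' = (-0.9169, -0.3875, -0.0680, -0.0667)
linear accel F/m = (-0.1000, 1.7500, 0.5000)
p' = p + v·dt = (-1.7600, -0.6800, -0.7000)
v' = v + a·dt = (-1.6100, 0.3750, -1.9500)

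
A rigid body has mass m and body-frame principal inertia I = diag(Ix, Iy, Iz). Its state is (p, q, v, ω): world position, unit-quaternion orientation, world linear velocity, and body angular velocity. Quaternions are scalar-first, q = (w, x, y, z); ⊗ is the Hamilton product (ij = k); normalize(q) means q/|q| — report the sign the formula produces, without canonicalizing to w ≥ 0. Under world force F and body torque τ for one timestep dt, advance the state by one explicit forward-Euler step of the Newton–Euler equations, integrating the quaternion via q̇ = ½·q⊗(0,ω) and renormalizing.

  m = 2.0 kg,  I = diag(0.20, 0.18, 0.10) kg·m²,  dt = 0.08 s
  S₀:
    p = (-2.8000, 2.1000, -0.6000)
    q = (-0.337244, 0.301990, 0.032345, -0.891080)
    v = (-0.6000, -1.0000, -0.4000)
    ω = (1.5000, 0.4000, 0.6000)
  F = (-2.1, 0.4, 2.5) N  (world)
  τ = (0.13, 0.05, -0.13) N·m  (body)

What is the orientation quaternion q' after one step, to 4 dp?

2q̇ = q⊗(0,ω) = (0.0687250, -0.1300270, -1.6527116, -0.1300679)
q' = normalize(q + ½dt·q⊗(0,ω)) = (-0.3338, 0.2961, -0.0337, -0.8943)

q' = (-0.3338, 0.2961, -0.0337, -0.8943)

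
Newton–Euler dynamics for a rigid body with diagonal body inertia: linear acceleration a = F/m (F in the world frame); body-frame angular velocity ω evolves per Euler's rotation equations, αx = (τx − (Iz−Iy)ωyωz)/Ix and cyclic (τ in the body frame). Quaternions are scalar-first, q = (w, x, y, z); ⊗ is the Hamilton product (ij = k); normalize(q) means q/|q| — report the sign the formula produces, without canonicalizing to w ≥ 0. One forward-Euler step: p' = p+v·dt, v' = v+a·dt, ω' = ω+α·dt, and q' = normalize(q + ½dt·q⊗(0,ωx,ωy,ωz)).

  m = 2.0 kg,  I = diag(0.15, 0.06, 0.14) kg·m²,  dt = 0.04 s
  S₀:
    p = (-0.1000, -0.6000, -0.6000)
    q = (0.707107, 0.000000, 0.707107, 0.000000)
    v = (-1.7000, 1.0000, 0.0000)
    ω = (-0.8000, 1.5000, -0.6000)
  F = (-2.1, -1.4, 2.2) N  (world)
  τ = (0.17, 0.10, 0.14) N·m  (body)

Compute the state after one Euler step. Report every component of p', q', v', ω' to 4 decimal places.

p' = (-0.1680, -0.5600, -0.6000)
q' = (0.6854, -0.0198, 0.7278, 0.0028)
v' = (-1.7420, 0.9720, 0.0440)
ω' = (-0.7355, 1.5635, -0.5909)

p + v·dt = (-0.1680, -0.5600, -0.6000)
v + (F/m)dt = (-1.7420, 0.9720, 0.0440)
α = I⁻¹(τ − ω×Iω) = (1.6133, 1.5867, 0.2286)
ω + α·dt = (-0.7355, 1.5635, -0.5909)
2q̇ = q⊗(0,ω) = (-1.0606605, -0.9899498, 1.0606605, 0.1414214)
updated quaternion q' = (0.6854, -0.0198, 0.7278, 0.0028)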